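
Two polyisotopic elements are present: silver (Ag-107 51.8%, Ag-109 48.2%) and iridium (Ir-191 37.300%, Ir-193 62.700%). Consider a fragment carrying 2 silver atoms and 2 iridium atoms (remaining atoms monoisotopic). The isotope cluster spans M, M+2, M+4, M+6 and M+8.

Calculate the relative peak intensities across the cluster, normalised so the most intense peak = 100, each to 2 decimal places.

Silver pattern (n=2): 0.268324 : 0.499352 : 0.232324
Iridium pattern (n=2): 0.139129 : 0.467742 : 0.393129
Convolve the two distributions (both contribute in 2-u steps):
  M: 0.268324×0.139129 = 0.037332
  M+2: 0.268324×0.467742 + 0.499352×0.139129 = 0.194981
  M+4: 0.268324×0.393129 + 0.499352×0.467742 + 0.232324×0.139129 = 0.371377
  M+6: 0.499352×0.393129 + 0.232324×0.467742 = 0.304977
  M+8: 0.232324×0.393129 = 0.091333
Scale to base peak (0.371377) = 100: 10.05 : 52.50 : 100.00 : 82.12 : 24.59

10.05 : 52.50 : 100.00 : 82.12 : 24.59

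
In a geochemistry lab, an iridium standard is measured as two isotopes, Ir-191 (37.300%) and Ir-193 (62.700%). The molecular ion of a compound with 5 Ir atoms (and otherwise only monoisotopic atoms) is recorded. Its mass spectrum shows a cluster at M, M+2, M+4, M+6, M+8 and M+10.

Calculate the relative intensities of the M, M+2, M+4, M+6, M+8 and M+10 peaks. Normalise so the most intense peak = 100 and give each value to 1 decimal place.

Expanding (0.37300 + 0.62700)^5:
P(M) = 0.37300^5 = 0.007220
P(M+2) = 5 × 0.37300^4 × 0.62700^1 = 0.060684
P(M+4) = 10 × 0.37300^3 × 0.62700^2 = 0.204015
P(M+6) = 10 × 0.37300^2 × 0.62700^3 = 0.342942
P(M+8) = 5 × 0.37300^1 × 0.62700^4 = 0.288237
P(M+10) = 0.62700^5 = 0.096903
The M+6 peak is largest (0.342942); scaling to 100 gives 2.1 : 17.7 : 59.5 : 100.0 : 84.0 : 28.3.

2.1 : 17.7 : 59.5 : 100.0 : 84.0 : 28.3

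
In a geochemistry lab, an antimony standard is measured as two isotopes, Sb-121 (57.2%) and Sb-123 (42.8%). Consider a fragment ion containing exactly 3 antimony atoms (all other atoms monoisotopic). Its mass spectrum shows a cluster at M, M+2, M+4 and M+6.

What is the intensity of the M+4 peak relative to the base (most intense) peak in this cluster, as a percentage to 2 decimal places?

Binomial terms of (0.572 + 0.428)^3: M 0.1871, M+2 0.4201, M+4 0.3143, M+6 0.0784 → M+2 is the base peak.
P(M+2) = C(3,1) × 0.572^2 × 0.428^1 = 3 × 0.327184 × 0.4280 = 0.420104 (base)
P(M+4) = C(3,2) × 0.572^1 × 0.428^2 = 3 × 0.5720 × 0.183184 = 0.314344
Relative intensity = 0.314344 / 0.420104 × 100 = 74.83

74.83%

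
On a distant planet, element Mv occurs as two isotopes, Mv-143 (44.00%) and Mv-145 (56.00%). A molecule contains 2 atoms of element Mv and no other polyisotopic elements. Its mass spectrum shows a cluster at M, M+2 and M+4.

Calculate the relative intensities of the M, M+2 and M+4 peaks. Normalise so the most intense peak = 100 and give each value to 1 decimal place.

39.3 : 100.0 : 63.6

The 2 Mv atoms are independent, so intensities follow the terms of (0.4400 + 0.5600)^2.
P(M) = 0.4400^2 = 0.193600
P(M+2) = 2 × 0.4400^1 × 0.5600^1 = 0.492800
P(M+4) = 0.5600^2 = 0.313600
The M+2 peak is largest (0.492800); scaling to 100 gives 39.3 : 100.0 : 63.6.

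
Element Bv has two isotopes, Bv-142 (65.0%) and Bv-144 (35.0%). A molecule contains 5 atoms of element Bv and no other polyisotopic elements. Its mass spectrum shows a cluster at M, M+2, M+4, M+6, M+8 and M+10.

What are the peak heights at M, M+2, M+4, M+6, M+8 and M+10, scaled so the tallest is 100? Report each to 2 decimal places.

34.49 : 92.86 : 100.00 : 53.85 : 14.50 : 1.56

Expanding (0.650 + 0.350)^5:
P(M) = 0.650^5 = 0.116029
P(M+2) = 5 × 0.650^4 × 0.350^1 = 0.312386
P(M+4) = 10 × 0.650^3 × 0.350^2 = 0.336416
P(M+6) = 10 × 0.650^2 × 0.350^3 = 0.181147
P(M+8) = 5 × 0.650^1 × 0.350^4 = 0.048770
P(M+10) = 0.350^5 = 0.005252
The M+4 peak is largest (0.336416); scaling to 100 gives 34.49 : 92.86 : 100.00 : 53.85 : 14.50 : 1.56.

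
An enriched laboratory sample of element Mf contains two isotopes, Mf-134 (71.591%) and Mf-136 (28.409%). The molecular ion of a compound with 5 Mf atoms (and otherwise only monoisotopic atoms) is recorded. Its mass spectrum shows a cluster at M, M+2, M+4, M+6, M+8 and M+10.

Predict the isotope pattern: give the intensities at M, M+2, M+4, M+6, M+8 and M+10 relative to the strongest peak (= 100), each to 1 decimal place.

50.4 : 100.0 : 79.4 : 31.5 : 6.2 : 0.5

Each Mf atom is independently Mf-134 (p = 0.71591) or Mf-136 (q = 0.28409); the cluster is the binomial expansion (p + q)^5.
P(M) = 0.71591^5 = 0.188058
P(M+2) = 5 × 0.71591^4 × 0.28409^1 = 0.373130
P(M+4) = 10 × 0.71591^3 × 0.28409^2 = 0.296133
P(M+6) = 10 × 0.71591^2 × 0.28409^3 = 0.117513
P(M+8) = 5 × 0.71591^1 × 0.28409^4 = 0.023316
P(M+10) = 0.28409^5 = 0.001850
The M+2 peak is largest (0.373130); scaling to 100 gives 50.4 : 100.0 : 79.4 : 31.5 : 6.2 : 0.5.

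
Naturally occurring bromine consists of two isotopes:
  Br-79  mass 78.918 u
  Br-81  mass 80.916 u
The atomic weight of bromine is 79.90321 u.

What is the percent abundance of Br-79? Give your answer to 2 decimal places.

50.69%

Writing the weighted mean with unknown fraction x of Br-79:
78.918·x + 80.916·(1 − x) = 79.90321
(78.918 − 80.916)·x = 79.90321 − 80.916
x = -1.01279 / -1.998 = 0.50690 → 50.69% Br-79, 49.31% Br-81.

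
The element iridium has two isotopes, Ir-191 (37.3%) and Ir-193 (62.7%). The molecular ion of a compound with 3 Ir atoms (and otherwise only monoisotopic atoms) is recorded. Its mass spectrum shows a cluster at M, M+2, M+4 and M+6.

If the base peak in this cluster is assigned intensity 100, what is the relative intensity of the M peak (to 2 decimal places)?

Binomial terms of (0.373 + 0.627)^3: M 0.0519, M+2 0.2617, M+4 0.4399, M+6 0.2465 → M+4 is the base peak.
P(M+4) = C(3,2) × 0.373^1 × 0.627^2 = 3 × 0.3730 × 0.393129 = 0.439911 (base)
P(M) = C(3,0) × 0.373^3 × 0.627^0 = 1 × 0.05189512 × 1.0000 = 0.051895
Relative intensity = 0.051895 / 0.439911 × 100 = 11.80

11.80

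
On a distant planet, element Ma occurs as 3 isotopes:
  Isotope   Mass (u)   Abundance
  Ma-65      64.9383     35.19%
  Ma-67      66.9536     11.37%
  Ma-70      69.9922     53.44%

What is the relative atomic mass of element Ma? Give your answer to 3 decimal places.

67.868 u

Average mass = Σ (abundance × isotope mass) = 0.3519 × 64.9383 + 0.1137 × 66.9536 + 0.5344 × 69.9922
= 22.85179 + 7.61262 + 37.40383 = 67.86824 u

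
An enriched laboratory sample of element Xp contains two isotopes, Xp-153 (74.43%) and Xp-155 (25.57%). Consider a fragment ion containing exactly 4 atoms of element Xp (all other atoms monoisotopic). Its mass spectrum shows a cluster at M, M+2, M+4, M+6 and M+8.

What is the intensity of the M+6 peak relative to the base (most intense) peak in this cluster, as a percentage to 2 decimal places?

11.80%

(0.7443 + 0.2557)^4 gives M 0.3069, M+2 0.4217, M+4 0.2173, M+6 0.0498, M+8 0.0043; the largest is M+2.
P(M+2) = C(4,1) × 0.7443^3 × 0.2557^1 = 4 × 0.41232917 × 0.2557 = 0.421730 (base)
P(M+6) = C(4,3) × 0.7443^1 × 0.2557^3 = 4 × 0.7443 × 0.0167183 = 0.049774
Relative intensity = 0.049774 / 0.421730 × 100 = 11.80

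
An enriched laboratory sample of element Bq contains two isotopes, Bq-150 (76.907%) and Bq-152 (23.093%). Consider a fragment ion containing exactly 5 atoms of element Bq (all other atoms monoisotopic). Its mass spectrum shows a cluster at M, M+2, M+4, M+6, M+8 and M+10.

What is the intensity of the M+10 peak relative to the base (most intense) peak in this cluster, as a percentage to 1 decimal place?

0.2%

Term probabilities: M 0.2690, M+2 0.4039, M+4 0.2426, M+6 0.0728, M+8 0.0109, M+10 0.0007. Base peak = M+2.
P(M+2) = C(5,1) × 0.76907^4 × 0.23093^1 = 5 × 0.34983518 × 0.23093 = 0.403937 (base)
P(M+10) = C(5,5) × 0.76907^0 × 0.23093^5 = 1 × 1.0000 × 0.00065675 = 0.000657
Relative intensity = 0.000657 / 0.403937 × 100 = 0.2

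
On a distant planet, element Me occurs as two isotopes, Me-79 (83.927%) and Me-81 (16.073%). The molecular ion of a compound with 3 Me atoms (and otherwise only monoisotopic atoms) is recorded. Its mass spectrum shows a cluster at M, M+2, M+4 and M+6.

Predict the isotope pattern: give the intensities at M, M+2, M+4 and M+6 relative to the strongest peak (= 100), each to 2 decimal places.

100.00 : 57.45 : 11.00 : 0.70

Expanding (0.83927 + 0.16073)^3:
P(M) = 0.83927^3 = 0.591160
P(M+2) = 3 × 0.83927^2 × 0.16073^1 = 0.339642
P(M+4) = 3 × 0.83927^1 × 0.16073^2 = 0.065045
P(M+6) = 0.16073^3 = 0.004152
The M peak is largest (0.591160); scaling to 100 gives 100.00 : 57.45 : 11.00 : 0.70.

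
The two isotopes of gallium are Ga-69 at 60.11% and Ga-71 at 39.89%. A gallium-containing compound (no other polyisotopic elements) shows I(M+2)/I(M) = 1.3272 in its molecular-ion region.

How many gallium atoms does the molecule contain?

2

With n Ga atoms, P(M+2)/P(M) = C(n,1)·p^(n−1)q / p^n = n·q/p = n · 0.3989/0.6011.
n = 1.3272 × 0.6011/0.3989 = 2.00 ≈ 2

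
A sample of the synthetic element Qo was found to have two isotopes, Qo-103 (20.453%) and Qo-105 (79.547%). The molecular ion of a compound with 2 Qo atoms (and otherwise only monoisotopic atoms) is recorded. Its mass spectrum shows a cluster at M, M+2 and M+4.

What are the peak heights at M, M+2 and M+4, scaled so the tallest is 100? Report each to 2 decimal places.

The 2 Qo atoms are independent, so intensities follow the terms of (0.20453 + 0.79547)^2.
P(M) = 0.20453^2 = 0.041833
P(M+2) = 2 × 0.20453^1 × 0.79547^1 = 0.325395
P(M+4) = 0.79547^2 = 0.632773
The M+4 peak is largest (0.632773); scaling to 100 gives 6.61 : 51.42 : 100.00.

6.61 : 51.42 : 100.00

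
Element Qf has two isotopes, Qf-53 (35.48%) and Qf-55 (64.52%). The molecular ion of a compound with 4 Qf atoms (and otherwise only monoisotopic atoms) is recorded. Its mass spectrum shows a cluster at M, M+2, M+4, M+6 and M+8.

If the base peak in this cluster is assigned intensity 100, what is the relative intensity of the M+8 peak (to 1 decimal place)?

Binomial terms of (0.3548 + 0.6452)^4: M 0.0158, M+2 0.1153, M+4 0.3144, M+6 0.3812, M+8 0.1733 → M+6 is the base peak.
P(M+6) = C(4,3) × 0.3548^1 × 0.6452^3 = 4 × 0.3548 × 0.26858582 = 0.381177 (base)
P(M+8) = C(4,4) × 0.3548^0 × 0.6452^4 = 1 × 1.0000 × 0.17329157 = 0.173292
Relative intensity = 0.173292 / 0.381177 × 100 = 45.5

45.5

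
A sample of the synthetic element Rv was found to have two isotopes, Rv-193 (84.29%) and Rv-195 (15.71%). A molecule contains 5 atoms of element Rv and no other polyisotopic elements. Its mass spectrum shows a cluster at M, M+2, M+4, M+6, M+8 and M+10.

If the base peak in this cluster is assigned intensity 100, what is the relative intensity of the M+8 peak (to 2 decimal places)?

Term probabilities: M 0.4255, M+2 0.3965, M+4 0.1478, M+6 0.0275, M+8 0.0026, M+10 0.0001. Base peak = M.
P(M) = C(5,0) × 0.8429^5 × 0.1571^0 = 1 × 0.4254811 × 1.0000 = 0.425481 (base)
P(M+8) = C(5,4) × 0.8429^1 × 0.1571^4 = 5 × 0.8429 × 0.00060912 = 0.002567
Relative intensity = 0.002567 / 0.425481 × 100 = 0.60

0.60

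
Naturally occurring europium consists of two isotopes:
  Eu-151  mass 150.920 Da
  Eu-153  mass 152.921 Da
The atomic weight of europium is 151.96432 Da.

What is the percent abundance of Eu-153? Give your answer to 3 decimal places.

52.190%

With x = fraction of Eu-151 (so Eu-153 is 1 − x):
150.920·x + 152.921·(1 − x) = 151.96432
(150.920 − 152.921)·x = 151.96432 − 152.921
x = -0.95668 / -2.001 = 0.47810 → 47.810% Eu-151, 52.190% Eu-153.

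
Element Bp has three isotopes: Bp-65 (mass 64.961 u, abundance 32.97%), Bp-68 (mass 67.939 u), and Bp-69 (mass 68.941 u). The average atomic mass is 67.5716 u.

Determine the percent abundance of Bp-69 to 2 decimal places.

The remaining 67.03% is split between Bp-68 (fraction x) and Bp-69 (fraction 0.6703 − x).
Substituting: 67.939x + 68.941(0.6703 − x) = 46.1539583
(67.939 − 68.941)x = -0.057194  ⇒  x = 0.05708, y = 0.61322
Bp-68: 5.71%, Bp-69: 61.32%.

61.32%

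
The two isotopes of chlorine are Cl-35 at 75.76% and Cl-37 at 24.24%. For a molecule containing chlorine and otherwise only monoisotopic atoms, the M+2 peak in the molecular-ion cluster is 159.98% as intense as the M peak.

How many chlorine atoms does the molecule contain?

5

The M+2/M ratio from n Cl atoms is n · q/p = n · 0.2424/0.7576.
n = 1.5998 × 0.7576/0.2424 = 5.00 ≈ 5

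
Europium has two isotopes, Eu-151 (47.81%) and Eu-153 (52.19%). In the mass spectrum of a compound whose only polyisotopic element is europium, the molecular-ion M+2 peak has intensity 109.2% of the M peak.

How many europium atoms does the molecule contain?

1

With n Eu atoms, P(M+2)/P(M) = C(n,1)·p^(n−1)q / p^n = n·q/p = n · 0.5219/0.4781.
n = 1.092 × 0.4781/0.5219 = 1.00 ≈ 1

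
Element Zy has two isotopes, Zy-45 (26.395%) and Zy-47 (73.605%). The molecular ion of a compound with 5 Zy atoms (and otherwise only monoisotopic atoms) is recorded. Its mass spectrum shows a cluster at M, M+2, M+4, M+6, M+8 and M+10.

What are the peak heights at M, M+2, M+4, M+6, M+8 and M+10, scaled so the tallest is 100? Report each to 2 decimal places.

Expanding (0.26395 + 0.73605)^5:
P(M) = 0.26395^5 = 0.001281
P(M+2) = 5 × 0.26395^4 × 0.73605^1 = 0.017863
P(M+4) = 10 × 0.26395^3 × 0.73605^2 = 0.099628
P(M+6) = 10 × 0.26395^2 × 0.73605^3 = 0.277821
P(M+8) = 5 × 0.26395^1 × 0.73605^4 = 0.387366
P(M+10) = 0.73605^5 = 0.216041
The M+8 peak is largest (0.387366); scaling to 100 gives 0.33 : 4.61 : 25.72 : 71.72 : 100.00 : 55.77.

0.33 : 4.61 : 25.72 : 71.72 : 100.00 : 55.77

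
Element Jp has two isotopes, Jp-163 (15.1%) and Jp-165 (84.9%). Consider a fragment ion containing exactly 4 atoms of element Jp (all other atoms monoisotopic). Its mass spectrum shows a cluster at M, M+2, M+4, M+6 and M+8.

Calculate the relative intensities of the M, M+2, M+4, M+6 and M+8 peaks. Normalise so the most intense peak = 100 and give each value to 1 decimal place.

0.1 : 2.3 : 19.0 : 71.1 : 100.0

Expanding (0.151 + 0.849)^4:
P(M) = 0.151^4 = 0.000520
P(M+2) = 4 × 0.151^3 × 0.849^1 = 0.011692
P(M+4) = 6 × 0.151^2 × 0.849^2 = 0.098610
P(M+6) = 4 × 0.151^1 × 0.849^3 = 0.369624
P(M+8) = 0.849^4 = 0.519554
The M+8 peak is largest (0.519554); scaling to 100 gives 0.1 : 2.3 : 19.0 : 71.1 : 100.0.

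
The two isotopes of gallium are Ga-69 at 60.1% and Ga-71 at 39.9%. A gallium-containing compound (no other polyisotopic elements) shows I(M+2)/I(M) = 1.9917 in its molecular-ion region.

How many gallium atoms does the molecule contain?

3

With n Ga atoms, P(M+2)/P(M) = C(n,1)·p^(n−1)q / p^n = n·q/p = n · 0.399/0.601.
n = 1.9917 × 0.601/0.399 = 3.00 ≈ 3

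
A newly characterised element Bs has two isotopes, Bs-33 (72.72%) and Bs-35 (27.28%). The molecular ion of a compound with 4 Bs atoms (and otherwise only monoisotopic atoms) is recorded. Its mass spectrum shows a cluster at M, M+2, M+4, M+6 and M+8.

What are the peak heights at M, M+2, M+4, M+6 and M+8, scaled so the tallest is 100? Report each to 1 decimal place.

Each Bs atom is independently Bs-33 (p = 0.7272) or Bs-35 (q = 0.2728); the cluster is the binomial expansion (p + q)^4.
P(M) = 0.7272^4 = 0.279650
P(M+2) = 4 × 0.7272^3 × 0.2728^1 = 0.419629
P(M+4) = 6 × 0.7272^2 × 0.2728^2 = 0.236128
P(M+6) = 4 × 0.7272^1 × 0.2728^3 = 0.059054
P(M+8) = 0.2728^4 = 0.005538
The M+2 peak is largest (0.419629); scaling to 100 gives 66.6 : 100.0 : 56.3 : 14.1 : 1.3.

66.6 : 100.0 : 56.3 : 14.1 : 1.3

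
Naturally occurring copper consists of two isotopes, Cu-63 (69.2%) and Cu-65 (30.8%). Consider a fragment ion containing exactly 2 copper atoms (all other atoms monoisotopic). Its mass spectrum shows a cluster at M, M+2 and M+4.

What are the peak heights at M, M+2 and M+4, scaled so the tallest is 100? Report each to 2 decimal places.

Each Cu atom is independently Cu-63 (p = 0.692) or Cu-65 (q = 0.308); the cluster is the binomial expansion (p + q)^2.
P(M) = 0.692^2 = 0.478864
P(M+2) = 2 × 0.692^1 × 0.308^1 = 0.426272
P(M+4) = 0.308^2 = 0.094864
The M peak is largest (0.478864); scaling to 100 gives 100.00 : 89.02 : 19.81.

100.00 : 89.02 : 19.81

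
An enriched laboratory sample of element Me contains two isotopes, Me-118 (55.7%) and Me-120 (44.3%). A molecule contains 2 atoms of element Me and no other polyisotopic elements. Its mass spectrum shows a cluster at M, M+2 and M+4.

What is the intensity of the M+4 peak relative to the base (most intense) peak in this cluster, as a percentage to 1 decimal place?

39.8%

Binomial terms of (0.557 + 0.443)^2: M 0.3102, M+2 0.4935, M+4 0.1962 → M+2 is the base peak.
P(M+2) = C(2,1) × 0.557^1 × 0.443^1 = 2 × 0.5570 × 0.4430 = 0.493502 (base)
P(M+4) = C(2,2) × 0.557^0 × 0.443^2 = 1 × 1.0000 × 0.196249 = 0.196249
Relative intensity = 0.196249 / 0.493502 × 100 = 39.8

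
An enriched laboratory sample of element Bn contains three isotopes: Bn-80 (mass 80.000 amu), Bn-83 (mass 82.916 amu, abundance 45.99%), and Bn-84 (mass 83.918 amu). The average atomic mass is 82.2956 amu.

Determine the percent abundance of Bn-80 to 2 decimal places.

The remaining 54.01% is split between Bn-80 (fraction x) and Bn-84 (fraction 0.5401 − x).
Substituting: 80.000x + 83.918(0.5401 − x) = 44.1625316
(80.000 − 83.918)x = -1.1615802  ⇒  x = 0.29647, y = 0.24363
Bn-80: 29.65%, Bn-84: 24.36%.

29.65%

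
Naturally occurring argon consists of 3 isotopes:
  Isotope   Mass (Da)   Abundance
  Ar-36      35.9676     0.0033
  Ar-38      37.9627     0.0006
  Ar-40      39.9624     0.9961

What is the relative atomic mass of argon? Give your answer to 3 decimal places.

Average mass = Σ (abundance × isotope mass) = 0.0033 × 35.9676 + 0.0006 × 37.9627 + 0.9961 × 39.9624
= 0.11869 + 0.02278 + 39.80655 = 39.94802 Da

39.948 Da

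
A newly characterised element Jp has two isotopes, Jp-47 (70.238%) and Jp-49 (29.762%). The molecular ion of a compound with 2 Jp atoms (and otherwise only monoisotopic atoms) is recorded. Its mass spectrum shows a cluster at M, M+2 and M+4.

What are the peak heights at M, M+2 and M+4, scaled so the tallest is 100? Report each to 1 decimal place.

The 2 Jp atoms are independent, so intensities follow the terms of (0.70238 + 0.29762)^2.
P(M) = 0.70238^2 = 0.493338
P(M+2) = 2 × 0.70238^1 × 0.29762^1 = 0.418085
P(M+4) = 0.29762^2 = 0.088578
The M peak is largest (0.493338); scaling to 100 gives 100.0 : 84.7 : 18.0.

100.0 : 84.7 : 18.0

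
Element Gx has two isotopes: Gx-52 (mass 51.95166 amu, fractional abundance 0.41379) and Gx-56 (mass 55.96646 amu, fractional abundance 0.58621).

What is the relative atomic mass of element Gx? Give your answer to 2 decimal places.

The abundance-weighted mean is 0.41379 × 51.95166 + 0.58621 × 55.96646
= 21.497077 + 32.808099 = 54.305176 amu

54.31 amu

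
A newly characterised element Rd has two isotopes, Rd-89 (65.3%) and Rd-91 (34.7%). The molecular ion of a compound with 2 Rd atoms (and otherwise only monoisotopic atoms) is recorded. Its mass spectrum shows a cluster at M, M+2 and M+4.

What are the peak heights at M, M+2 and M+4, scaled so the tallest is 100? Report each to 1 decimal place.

Each Rd atom is independently Rd-89 (p = 0.653) or Rd-91 (q = 0.347); the cluster is the binomial expansion (p + q)^2.
P(M) = 0.653^2 = 0.426409
P(M+2) = 2 × 0.653^1 × 0.347^1 = 0.453182
P(M+4) = 0.347^2 = 0.120409
The M+2 peak is largest (0.453182); scaling to 100 gives 94.1 : 100.0 : 26.6.

94.1 : 100.0 : 26.6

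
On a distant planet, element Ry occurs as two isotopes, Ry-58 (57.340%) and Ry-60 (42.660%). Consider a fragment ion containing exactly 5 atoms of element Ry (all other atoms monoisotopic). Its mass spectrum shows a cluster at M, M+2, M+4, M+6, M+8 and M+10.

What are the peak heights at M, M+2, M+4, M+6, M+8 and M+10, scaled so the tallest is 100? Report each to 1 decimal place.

Each Ry atom is independently Ry-58 (p = 0.57340) or Ry-60 (q = 0.42660); the cluster is the binomial expansion (p + q)^5.
P(M) = 0.57340^5 = 0.061985
P(M+2) = 5 × 0.57340^4 × 0.42660^1 = 0.230580
P(M+4) = 10 × 0.57340^3 × 0.42660^2 = 0.343095
P(M+6) = 10 × 0.57340^2 × 0.42660^3 = 0.255257
P(M+8) = 5 × 0.57340^1 × 0.42660^4 = 0.094954
P(M+10) = 0.42660^5 = 0.014129
The M+4 peak is largest (0.343095); scaling to 100 gives 18.1 : 67.2 : 100.0 : 74.4 : 27.7 : 4.1.

18.1 : 67.2 : 100.0 : 74.4 : 27.7 : 4.1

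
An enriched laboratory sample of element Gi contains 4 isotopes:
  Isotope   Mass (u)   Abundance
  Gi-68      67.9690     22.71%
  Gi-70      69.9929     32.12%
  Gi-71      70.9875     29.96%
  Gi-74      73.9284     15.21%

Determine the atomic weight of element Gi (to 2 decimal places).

Ar = Σ fᵢ·mᵢ = 0.2271 × 67.9690 + 0.3212 × 69.9929 + 0.2996 × 70.9875 + 0.1521 × 73.9284
= 15.43576 + 22.48172 + 21.26786 + 11.24451 = 70.42985 u

70.43 u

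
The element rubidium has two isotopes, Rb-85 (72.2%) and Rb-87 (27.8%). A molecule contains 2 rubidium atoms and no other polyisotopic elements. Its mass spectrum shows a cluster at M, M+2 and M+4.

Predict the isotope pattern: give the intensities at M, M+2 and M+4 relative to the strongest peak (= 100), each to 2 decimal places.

100.00 : 77.01 : 14.83

Each Rb atom is independently Rb-85 (p = 0.722) or Rb-87 (q = 0.278); the cluster is the binomial expansion (p + q)^2.
P(M) = 0.722^2 = 0.521284
P(M+2) = 2 × 0.722^1 × 0.278^1 = 0.401432
P(M+4) = 0.278^2 = 0.077284
The M peak is largest (0.521284); scaling to 100 gives 100.00 : 77.01 : 14.83.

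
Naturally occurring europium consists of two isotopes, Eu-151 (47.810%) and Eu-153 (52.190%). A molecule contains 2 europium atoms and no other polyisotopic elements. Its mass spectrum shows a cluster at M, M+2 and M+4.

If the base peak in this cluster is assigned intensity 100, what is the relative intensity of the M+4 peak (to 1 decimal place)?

(0.47810 + 0.52190)^2 gives M 0.2286, M+2 0.4990, M+4 0.2724; the largest is M+2.
P(M+2) = C(2,1) × 0.47810^1 × 0.52190^1 = 2 × 0.4781 × 0.5219 = 0.499041 (base)
P(M+4) = C(2,2) × 0.47810^0 × 0.52190^2 = 1 × 1.0000 × 0.27237961 = 0.272380
Relative intensity = 0.272380 / 0.499041 × 100 = 54.6

54.6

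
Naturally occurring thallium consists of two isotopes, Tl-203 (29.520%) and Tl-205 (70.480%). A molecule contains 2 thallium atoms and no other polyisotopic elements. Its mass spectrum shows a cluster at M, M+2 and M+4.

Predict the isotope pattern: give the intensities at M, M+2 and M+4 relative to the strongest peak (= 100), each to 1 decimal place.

Each Tl atom is independently Tl-203 (p = 0.29520) or Tl-205 (q = 0.70480); the cluster is the binomial expansion (p + q)^2.
P(M) = 0.29520^2 = 0.087143
P(M+2) = 2 × 0.29520^1 × 0.70480^1 = 0.416114
P(M+4) = 0.70480^2 = 0.496743
The M+4 peak is largest (0.496743); scaling to 100 gives 17.5 : 83.8 : 100.0.

17.5 : 83.8 : 100.0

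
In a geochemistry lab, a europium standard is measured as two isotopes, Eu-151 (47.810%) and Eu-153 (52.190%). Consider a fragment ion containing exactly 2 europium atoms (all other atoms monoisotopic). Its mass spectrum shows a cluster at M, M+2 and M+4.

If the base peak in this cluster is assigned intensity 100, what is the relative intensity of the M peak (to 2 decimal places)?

(0.47810 + 0.52190)^2 gives M 0.2286, M+2 0.4990, M+4 0.2724; the largest is M+2.
P(M+2) = C(2,1) × 0.47810^1 × 0.52190^1 = 2 × 0.4781 × 0.5219 = 0.499041 (base)
P(M) = C(2,0) × 0.47810^2 × 0.52190^0 = 1 × 0.22857961 × 1.0000 = 0.228580
Relative intensity = 0.228580 / 0.499041 × 100 = 45.80

45.80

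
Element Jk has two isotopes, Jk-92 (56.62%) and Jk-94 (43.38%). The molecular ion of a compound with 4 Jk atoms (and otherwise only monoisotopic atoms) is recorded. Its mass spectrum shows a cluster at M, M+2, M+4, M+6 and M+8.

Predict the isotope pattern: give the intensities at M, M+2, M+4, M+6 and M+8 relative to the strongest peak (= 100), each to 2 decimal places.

28.39 : 87.01 : 100.00 : 51.08 : 9.78

Each Jk atom is independently Jk-92 (p = 0.5662) or Jk-94 (q = 0.4338); the cluster is the binomial expansion (p + q)^4.
P(M) = 0.5662^4 = 0.102773
P(M+2) = 4 × 0.5662^3 × 0.4338^1 = 0.314963
P(M+4) = 6 × 0.5662^2 × 0.4338^2 = 0.361968
P(M+6) = 4 × 0.5662^1 × 0.4338^3 = 0.184884
P(M+8) = 0.4338^4 = 0.035413
The M+4 peak is largest (0.361968); scaling to 100 gives 28.39 : 87.01 : 100.00 : 51.08 : 9.78.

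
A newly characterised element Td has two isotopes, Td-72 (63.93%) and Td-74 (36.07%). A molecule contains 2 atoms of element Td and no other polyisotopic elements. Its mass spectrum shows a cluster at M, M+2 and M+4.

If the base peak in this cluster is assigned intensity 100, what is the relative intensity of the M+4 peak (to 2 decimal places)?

Binomial terms of (0.6393 + 0.3607)^2: M 0.4087, M+2 0.4612, M+4 0.1301 → M+2 is the base peak.
P(M+2) = C(2,1) × 0.6393^1 × 0.3607^1 = 2 × 0.6393 × 0.3607 = 0.461191 (base)
P(M+4) = C(2,2) × 0.6393^0 × 0.3607^2 = 1 × 1.0000 × 0.13010449 = 0.130104
Relative intensity = 0.130104 / 0.461191 × 100 = 28.21

28.21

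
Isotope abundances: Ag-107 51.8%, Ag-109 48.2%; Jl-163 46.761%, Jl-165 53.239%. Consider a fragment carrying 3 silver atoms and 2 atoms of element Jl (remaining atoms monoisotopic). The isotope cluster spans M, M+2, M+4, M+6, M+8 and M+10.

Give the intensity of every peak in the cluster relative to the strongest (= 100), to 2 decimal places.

9.67 : 49.02 : 99.14 : 100.00 : 50.31 : 10.10

Silver pattern (n=3): 0.13899183 : 0.3879965 : 0.3610315 : 0.11198017
Element Jl pattern (n=2): 0.21865911 : 0.49790178 : 0.28343911
Convolve the two distributions (both contribute in 2-u steps):
  M: 0.13899183×0.21865911 = 0.030392
  M+2: 0.13899183×0.49790178 + 0.3879965×0.21865911 = 0.154043
  M+4: 0.13899183×0.28343911 + 0.3879965×0.49790178 + 0.3610315×0.21865911 = 0.311523
  M+6: 0.3879965×0.28343911 + 0.3610315×0.49790178 + 0.11198017×0.21865911 = 0.314217
  M+8: 0.3610315×0.28343911 + 0.11198017×0.49790178 = 0.158086
  M+10: 0.11198017×0.28343911 = 0.031740
Scale to base peak (0.314217) = 100: 9.67 : 49.02 : 99.14 : 100.00 : 50.31 : 10.10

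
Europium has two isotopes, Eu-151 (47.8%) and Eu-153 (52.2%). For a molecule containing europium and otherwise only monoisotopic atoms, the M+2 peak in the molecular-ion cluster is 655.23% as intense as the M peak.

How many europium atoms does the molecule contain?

6

The M+2/M ratio from n Eu atoms is n · q/p = n · 0.522/0.478.
n = 6.5523 × 0.478/0.522 = 6.00 ≈ 6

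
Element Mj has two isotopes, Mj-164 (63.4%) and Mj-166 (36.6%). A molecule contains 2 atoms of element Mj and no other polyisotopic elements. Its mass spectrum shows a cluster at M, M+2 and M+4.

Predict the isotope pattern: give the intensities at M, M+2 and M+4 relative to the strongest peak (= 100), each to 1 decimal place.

86.6 : 100.0 : 28.9

The 2 Mj atoms are independent, so intensities follow the terms of (0.634 + 0.366)^2.
P(M) = 0.634^2 = 0.401956
P(M+2) = 2 × 0.634^1 × 0.366^1 = 0.464088
P(M+4) = 0.366^2 = 0.133956
The M+2 peak is largest (0.464088); scaling to 100 gives 86.6 : 100.0 : 28.9.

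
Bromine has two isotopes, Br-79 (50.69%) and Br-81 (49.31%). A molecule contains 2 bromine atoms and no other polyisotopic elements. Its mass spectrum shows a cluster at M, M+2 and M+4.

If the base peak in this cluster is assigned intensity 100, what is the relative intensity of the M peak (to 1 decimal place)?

Binomial terms of (0.5069 + 0.4931)^2: M 0.2569, M+2 0.4999, M+4 0.2431 → M+2 is the base peak.
P(M+2) = C(2,1) × 0.5069^1 × 0.4931^1 = 2 × 0.5069 × 0.4931 = 0.499905 (base)
P(M) = C(2,0) × 0.5069^2 × 0.4931^0 = 1 × 0.25694761 × 1.0000 = 0.256948
Relative intensity = 0.256948 / 0.499905 × 100 = 51.4

51.4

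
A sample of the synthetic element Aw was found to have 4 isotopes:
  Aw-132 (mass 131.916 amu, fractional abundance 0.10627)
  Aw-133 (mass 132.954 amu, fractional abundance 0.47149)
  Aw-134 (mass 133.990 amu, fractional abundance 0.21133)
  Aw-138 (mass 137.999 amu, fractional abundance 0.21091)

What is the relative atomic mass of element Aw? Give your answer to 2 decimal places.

134.13 amu

Weight each isotope mass by its fractional abundance: 0.10627 × 131.916 + 0.47149 × 132.954 + 0.21133 × 133.990 + 0.21091 × 137.999
= 14.0187 + 62.6865 + 28.3161 + 29.1054 = 134.1267 amu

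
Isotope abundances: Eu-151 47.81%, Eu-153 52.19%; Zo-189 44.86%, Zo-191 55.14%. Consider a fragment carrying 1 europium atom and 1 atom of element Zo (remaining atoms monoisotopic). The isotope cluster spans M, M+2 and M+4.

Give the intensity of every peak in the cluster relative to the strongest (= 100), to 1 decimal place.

Europium pattern (n=1): 0.4781 : 0.5219
Element Zo pattern (n=1): 0.4486 : 0.5514
Convolve the two distributions (both contribute in 2-u steps):
  M: 0.4781×0.4486 = 0.214476
  M+2: 0.4781×0.5514 + 0.5219×0.4486 = 0.497749
  M+4: 0.5219×0.5514 = 0.287776
Scale to base peak (0.497749) = 100: 43.1 : 100.0 : 57.8

43.1 : 100.0 : 57.8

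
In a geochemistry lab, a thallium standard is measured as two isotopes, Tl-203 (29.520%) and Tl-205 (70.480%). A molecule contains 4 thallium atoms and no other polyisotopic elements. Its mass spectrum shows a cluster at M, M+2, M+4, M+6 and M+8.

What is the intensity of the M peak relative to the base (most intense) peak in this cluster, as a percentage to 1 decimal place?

1.8%

Term probabilities: M 0.0076, M+2 0.0725, M+4 0.2597, M+6 0.4134, M+8 0.2468. Base peak = M+6.
P(M+6) = C(4,3) × 0.29520^1 × 0.70480^3 = 4 × 0.2952 × 0.35010449 = 0.413403 (base)
P(M) = C(4,0) × 0.29520^4 × 0.70480^0 = 1 × 0.00759391 × 1.0000 = 0.007594
Relative intensity = 0.007594 / 0.413403 × 100 = 1.8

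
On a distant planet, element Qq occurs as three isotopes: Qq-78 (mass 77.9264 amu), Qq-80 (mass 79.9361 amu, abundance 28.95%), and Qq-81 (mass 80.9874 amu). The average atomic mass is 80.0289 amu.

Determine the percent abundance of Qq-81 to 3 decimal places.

Let x and y be the fractions of Qq-78 and Qq-81. Then x + y = 1 − 0.2895 = 0.7105 and 77.9264x + 80.9874y = 80.0289 − 0.2895×79.9361 = 56.88739905.
Substituting: 77.9264x + 80.9874(0.7105 − x) = 56.88739905
(77.9264 − 80.9874)x = -0.65414865  ⇒  x = 0.21370, y = 0.49680
Qq-78: 21.370%, Qq-81: 49.680%.

49.680%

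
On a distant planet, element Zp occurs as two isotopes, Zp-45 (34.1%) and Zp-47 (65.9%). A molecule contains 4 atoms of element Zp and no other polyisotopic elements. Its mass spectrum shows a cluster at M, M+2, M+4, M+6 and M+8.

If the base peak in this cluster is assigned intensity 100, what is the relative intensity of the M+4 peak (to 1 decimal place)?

Binomial terms of (0.341 + 0.659)^4: M 0.0135, M+2 0.1045, M+4 0.3030, M+6 0.3904, M+8 0.1886 → M+6 is the base peak.
P(M+6) = C(4,3) × 0.341^1 × 0.659^3 = 4 × 0.3410 × 0.28619118 = 0.390365 (base)
P(M+4) = C(4,2) × 0.341^2 × 0.659^2 = 6 × 0.116281 × 0.434281 = 0.302992
Relative intensity = 0.302992 / 0.390365 × 100 = 77.6

77.6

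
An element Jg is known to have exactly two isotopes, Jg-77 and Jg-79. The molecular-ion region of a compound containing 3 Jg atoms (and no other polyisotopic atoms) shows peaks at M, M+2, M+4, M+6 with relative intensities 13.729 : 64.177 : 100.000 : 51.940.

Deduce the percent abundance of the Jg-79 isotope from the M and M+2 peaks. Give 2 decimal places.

Let p = fractional abundance of Jg-77. I(M+2)/I(M) = [C(3,1)·p^2·(1−p)] / p^3 = 3·(1−p)/p = 64.177/13.729 = 4.6746
(1−p)/p = 4.6746/3 = 1.5582  ⇒  p = 1/(1 + 1.5582) = 0.3909
Jg-77: 39.09%, Jg-79: 60.91%.

60.91%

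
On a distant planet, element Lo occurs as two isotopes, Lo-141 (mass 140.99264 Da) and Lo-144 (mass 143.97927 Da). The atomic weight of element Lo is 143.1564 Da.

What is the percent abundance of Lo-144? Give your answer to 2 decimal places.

72.45%

Let x be the fractional abundance of Lo-141; then Lo-144 has abundance 1 − x.
140.99264·x + 143.97927·(1 − x) = 143.1564
(140.99264 − 143.97927)·x = 143.1564 − 143.97927
x = -0.82287 / -2.98663 = 0.27552 → 27.55% Lo-141, 72.45% Lo-144.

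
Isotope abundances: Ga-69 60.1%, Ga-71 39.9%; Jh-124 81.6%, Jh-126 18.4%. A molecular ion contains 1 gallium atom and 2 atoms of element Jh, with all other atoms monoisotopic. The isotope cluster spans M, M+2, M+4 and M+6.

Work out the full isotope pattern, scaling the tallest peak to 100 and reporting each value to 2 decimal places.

Gallium pattern (n=1): 0.6010 : 0.3990
Element Jh pattern (n=2): 0.665856 : 0.300288 : 0.033856
Convolve the two distributions (both contribute in 2-u steps):
  M: 0.6010×0.665856 = 0.400179
  M+2: 0.6010×0.300288 + 0.3990×0.665856 = 0.446150
  M+4: 0.6010×0.033856 + 0.3990×0.300288 = 0.140162
  M+6: 0.3990×0.033856 = 0.013509
Scale to base peak (0.446150) = 100: 89.70 : 100.00 : 31.42 : 3.03

89.70 : 100.00 : 31.42 : 3.03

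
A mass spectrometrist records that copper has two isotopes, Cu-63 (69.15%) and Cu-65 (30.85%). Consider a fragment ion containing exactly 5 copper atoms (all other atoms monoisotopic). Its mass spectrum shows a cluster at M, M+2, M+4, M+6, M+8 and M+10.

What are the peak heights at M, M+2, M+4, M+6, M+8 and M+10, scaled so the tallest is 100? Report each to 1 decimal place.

44.8 : 100.0 : 89.2 : 39.8 : 8.9 : 0.8

Expanding (0.6915 + 0.3085)^5:
P(M) = 0.6915^5 = 0.158111
P(M+2) = 5 × 0.6915^4 × 0.3085^1 = 0.352691
P(M+4) = 10 × 0.6915^3 × 0.3085^2 = 0.314693
P(M+6) = 10 × 0.6915^2 × 0.3085^3 = 0.140394
P(M+8) = 5 × 0.6915^1 × 0.3085^4 = 0.031317
P(M+10) = 0.3085^5 = 0.002794
The M+2 peak is largest (0.352691); scaling to 100 gives 44.8 : 100.0 : 89.2 : 39.8 : 8.9 : 0.8.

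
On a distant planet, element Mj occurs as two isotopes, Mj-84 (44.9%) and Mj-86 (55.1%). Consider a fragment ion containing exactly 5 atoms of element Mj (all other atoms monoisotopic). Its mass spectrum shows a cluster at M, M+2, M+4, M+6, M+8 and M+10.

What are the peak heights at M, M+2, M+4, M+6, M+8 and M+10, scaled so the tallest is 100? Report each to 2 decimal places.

The 5 Mj atoms are independent, so intensities follow the terms of (0.449 + 0.551)^5.
P(M) = 0.449^5 = 0.018249
P(M+2) = 5 × 0.449^4 × 0.551^1 = 0.111971
P(M+4) = 10 × 0.449^3 × 0.551^2 = 0.274816
P(M+6) = 10 × 0.449^2 × 0.551^3 = 0.337247
P(M+8) = 5 × 0.449^1 × 0.551^4 = 0.206930
P(M+10) = 0.551^5 = 0.050788
The M+6 peak is largest (0.337247); scaling to 100 gives 5.41 : 33.20 : 81.49 : 100.00 : 61.36 : 15.06.

5.41 : 33.20 : 81.49 : 100.00 : 61.36 : 15.06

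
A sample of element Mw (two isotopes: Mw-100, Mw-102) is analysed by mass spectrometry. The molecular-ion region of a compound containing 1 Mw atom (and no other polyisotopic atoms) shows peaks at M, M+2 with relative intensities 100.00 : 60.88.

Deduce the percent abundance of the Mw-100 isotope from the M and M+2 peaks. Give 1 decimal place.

62.2%

If p is the fraction of Mw that is Mw-100, then I(M+2)/I(M) = [C(1,1)·p^0·(1−p)] / p^1 = 1·(1−p)/p = 60.88/100.00 = 0.6088
(1−p)/p = 0.6088/1 = 0.6088  ⇒  p = 1/(1 + 0.6088) = 0.6216
Mw-100: 62.2%, Mw-102: 37.8%.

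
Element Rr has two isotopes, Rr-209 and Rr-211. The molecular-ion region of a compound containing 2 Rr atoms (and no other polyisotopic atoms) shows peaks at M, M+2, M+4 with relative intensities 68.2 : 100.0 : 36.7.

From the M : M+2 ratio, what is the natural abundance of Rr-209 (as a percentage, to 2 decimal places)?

57.70%

If p is the fraction of Rr that is Rr-209, then I(M+2)/I(M) = [C(2,1)·p^1·(1−p)] / p^2 = 2·(1−p)/p = 100.0/68.2 = 1.4663
(1−p)/p = 1.4663/2 = 0.7331  ⇒  p = 1/(1 + 0.7331) = 0.5770
Rr-209: 57.70%, Rr-211: 42.30%.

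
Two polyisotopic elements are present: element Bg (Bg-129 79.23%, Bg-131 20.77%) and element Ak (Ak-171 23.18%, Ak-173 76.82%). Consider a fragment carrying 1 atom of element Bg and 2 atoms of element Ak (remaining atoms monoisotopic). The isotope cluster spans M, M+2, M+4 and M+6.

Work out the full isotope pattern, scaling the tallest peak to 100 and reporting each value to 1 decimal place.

Element Bg pattern (n=1): 0.7923 : 0.2077
Element Ak pattern (n=2): 0.05373124 : 0.35613752 : 0.59013124
Convolve the two distributions (both contribute in 2-u steps):
  M: 0.7923×0.05373124 = 0.042571
  M+2: 0.7923×0.35613752 + 0.2077×0.05373124 = 0.293328
  M+4: 0.7923×0.59013124 + 0.2077×0.35613752 = 0.541531
  M+6: 0.2077×0.59013124 = 0.122570
Scale to base peak (0.541531) = 100: 7.9 : 54.2 : 100.0 : 22.6

7.9 : 54.2 : 100.0 : 22.6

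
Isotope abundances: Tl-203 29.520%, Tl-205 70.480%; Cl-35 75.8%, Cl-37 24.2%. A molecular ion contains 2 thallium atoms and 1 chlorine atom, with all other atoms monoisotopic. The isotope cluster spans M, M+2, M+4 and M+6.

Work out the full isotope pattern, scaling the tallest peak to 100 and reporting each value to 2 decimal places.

13.84 : 70.51 : 100.00 : 25.19

Thallium pattern (n=2): 0.08714304 : 0.41611392 : 0.49674304
Chlorine pattern (n=1): 0.7580 : 0.2420
Convolve the two distributions (both contribute in 2-u steps):
  M: 0.08714304×0.7580 = 0.066054
  M+2: 0.08714304×0.2420 + 0.41611392×0.7580 = 0.336503
  M+4: 0.41611392×0.2420 + 0.49674304×0.7580 = 0.477231
  M+6: 0.49674304×0.2420 = 0.120212
Scale to base peak (0.477231) = 100: 13.84 : 70.51 : 100.00 : 25.19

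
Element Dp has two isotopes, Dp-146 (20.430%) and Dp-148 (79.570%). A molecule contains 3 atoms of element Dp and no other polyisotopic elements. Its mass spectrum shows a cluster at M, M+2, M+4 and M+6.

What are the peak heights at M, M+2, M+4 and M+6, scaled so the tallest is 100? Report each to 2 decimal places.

The 3 Dp atoms are independent, so intensities follow the terms of (0.20430 + 0.79570)^3.
P(M) = 0.20430^3 = 0.008527
P(M+2) = 3 × 0.20430^2 × 0.79570^1 = 0.099634
P(M+4) = 3 × 0.20430^1 × 0.79570^2 = 0.388051
P(M+6) = 0.79570^3 = 0.503788
The M+6 peak is largest (0.503788); scaling to 100 gives 1.69 : 19.78 : 77.03 : 100.00.

1.69 : 19.78 : 77.03 : 100.00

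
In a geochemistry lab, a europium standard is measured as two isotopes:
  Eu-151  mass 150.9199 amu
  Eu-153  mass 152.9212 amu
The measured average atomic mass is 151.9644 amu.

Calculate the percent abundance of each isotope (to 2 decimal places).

Let x be the fractional abundance of Eu-151; then Eu-153 has abundance 1 − x.
150.9199·x + 152.9212·(1 − x) = 151.9644
(150.9199 − 152.9212)·x = 151.9644 − 152.9212
x = -0.9568 / -2.0013 = 0.47809 → 47.81% Eu-151, 52.19% Eu-153.

Eu-151: 47.81%, Eu-153: 52.19%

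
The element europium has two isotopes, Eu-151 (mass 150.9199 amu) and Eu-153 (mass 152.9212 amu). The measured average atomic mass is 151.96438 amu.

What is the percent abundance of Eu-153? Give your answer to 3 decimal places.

52.190%

Writing the weighted mean with unknown fraction x of Eu-151:
150.9199·x + 152.9212·(1 − x) = 151.96438
(150.9199 − 152.9212)·x = 151.96438 − 152.9212
x = -0.95682 / -2.0013 = 0.47810 → 47.810% Eu-151, 52.190% Eu-153.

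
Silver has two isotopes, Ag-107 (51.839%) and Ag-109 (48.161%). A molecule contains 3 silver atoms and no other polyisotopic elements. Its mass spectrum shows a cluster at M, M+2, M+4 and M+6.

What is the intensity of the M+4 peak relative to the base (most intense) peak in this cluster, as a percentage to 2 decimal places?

92.90%

Binomial terms of (0.51839 + 0.48161)^3: M 0.1393, M+2 0.3883, M+4 0.3607, M+6 0.1117 → M+2 is the base peak.
P(M+2) = C(3,1) × 0.51839^2 × 0.48161^1 = 3 × 0.26872819 × 0.48161 = 0.388267 (base)
P(M+4) = C(3,2) × 0.51839^1 × 0.48161^2 = 3 × 0.51839 × 0.23194819 = 0.360719
Relative intensity = 0.360719 / 0.388267 × 100 = 92.90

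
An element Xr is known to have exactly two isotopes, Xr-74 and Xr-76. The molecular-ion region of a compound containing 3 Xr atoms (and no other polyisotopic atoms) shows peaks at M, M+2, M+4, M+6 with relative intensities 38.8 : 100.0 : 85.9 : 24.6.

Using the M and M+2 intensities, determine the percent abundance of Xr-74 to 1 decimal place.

53.8%

If p is the fraction of Xr that is Xr-74, then I(M+2)/I(M) = [C(3,1)·p^2·(1−p)] / p^3 = 3·(1−p)/p = 100.0/38.8 = 2.5773
(1−p)/p = 2.5773/3 = 0.8591  ⇒  p = 1/(1 + 0.8591) = 0.5379
Xr-74: 53.8%, Xr-76: 46.2%.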